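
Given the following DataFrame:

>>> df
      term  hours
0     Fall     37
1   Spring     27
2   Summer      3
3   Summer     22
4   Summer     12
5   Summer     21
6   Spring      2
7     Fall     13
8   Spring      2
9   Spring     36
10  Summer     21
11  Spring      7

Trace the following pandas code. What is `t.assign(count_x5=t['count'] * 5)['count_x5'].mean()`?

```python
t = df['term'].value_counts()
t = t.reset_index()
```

20.0

value_counts of term:
term
Spring    5
Summer    5
Fall      2
Name: count, dtype: int64
reset_index():
     term  count
0  Spring      5
1  Summer      5
2    Fall      2
add column count_x5 = t['count'] * 5:
     term  count  count_x5
0  Spring      5        25
1  Summer      5        25
2    Fall      2        10
Reading off the mean of column 'count_x5', we get 20.0.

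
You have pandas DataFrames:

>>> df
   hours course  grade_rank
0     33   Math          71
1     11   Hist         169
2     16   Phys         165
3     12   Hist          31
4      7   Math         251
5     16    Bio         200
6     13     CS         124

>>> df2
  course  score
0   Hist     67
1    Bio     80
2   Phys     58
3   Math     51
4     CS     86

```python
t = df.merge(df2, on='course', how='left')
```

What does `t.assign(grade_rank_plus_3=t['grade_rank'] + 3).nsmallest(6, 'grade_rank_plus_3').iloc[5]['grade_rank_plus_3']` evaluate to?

merge on 'course' (how='left') → 7 rows:
   hours course  grade_rank  score
0     33   Math          71     51
1     11   Hist         169     67
2     16   Phys         165     58
3     12   Hist          31     67
4      7   Math         251     51
5     16    Bio         200     80
6     13     CS         124     86
add column grade_rank_plus_3 = t['grade_rank'] + 3:
   hours course  grade_rank  score  grade_rank_plus_3
0     33   Math          71     51                 74
1     11   Hist         169     67                172
2     16   Phys         165     58                168
3     12   Hist          31     67                 34
4      7   Math         251     51                254
5     16    Bio         200     80                203
6     13     CS         124     86                127
take 6 rows with smallest grade_rank_plus_3:
   hours course  grade_rank  score  grade_rank_plus_3
3     12   Hist          31     67                 34
0     33   Math          71     51                 74
6     13     CS         124     86                127
2     16   Phys         165     58                168
1     11   Hist         169     67                172
5     16    Bio         200     80                203
The value at position 5, column 'grade_rank_plus_3' is 203.

203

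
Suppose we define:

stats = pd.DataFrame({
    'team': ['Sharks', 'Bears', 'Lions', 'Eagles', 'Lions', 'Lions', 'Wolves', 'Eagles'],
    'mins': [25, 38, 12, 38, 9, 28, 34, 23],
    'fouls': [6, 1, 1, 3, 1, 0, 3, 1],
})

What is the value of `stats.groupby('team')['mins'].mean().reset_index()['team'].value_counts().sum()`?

group by team, mean of mins:
team
Bears     38.000000
Eagles    30.500000
Lions     16.333333
Sharks    25.000000
Wolves    34.000000
Name: mins, dtype: float64
reset_index():
     team       mins
0   Bears  38.000000
1  Eagles  30.500000
2   Lions  16.333333
3  Sharks  25.000000
4  Wolves  34.000000
value_counts of team:
team
Bears     1
Eagles    1
Lions     1
Sharks    1
Wolves    1
Name: count, dtype: int64

5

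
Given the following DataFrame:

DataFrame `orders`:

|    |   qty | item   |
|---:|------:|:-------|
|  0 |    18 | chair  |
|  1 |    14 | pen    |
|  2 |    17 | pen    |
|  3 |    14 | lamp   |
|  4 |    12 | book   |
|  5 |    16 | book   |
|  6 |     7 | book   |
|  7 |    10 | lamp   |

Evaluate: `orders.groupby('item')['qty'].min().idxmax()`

chair

group by item, min of qty:
item
book      7
chair    18
lamp     10
pen      14
Name: qty, dtype: int64
Reading off the label with the largest value, we get chair.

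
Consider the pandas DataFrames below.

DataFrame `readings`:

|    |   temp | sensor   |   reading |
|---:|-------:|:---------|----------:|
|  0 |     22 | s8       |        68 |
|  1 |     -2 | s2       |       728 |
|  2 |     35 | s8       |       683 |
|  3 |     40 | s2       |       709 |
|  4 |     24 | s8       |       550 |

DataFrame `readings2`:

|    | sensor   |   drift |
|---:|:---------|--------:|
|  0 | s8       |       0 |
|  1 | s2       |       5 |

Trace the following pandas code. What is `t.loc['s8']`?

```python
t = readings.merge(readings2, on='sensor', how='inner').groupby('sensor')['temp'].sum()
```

merge on 'sensor' (how='inner') → 5 rows:
   temp sensor  reading  drift
0    22     s8       68      0
1    -2     s2      728      5
2    35     s8      683      0
3    40     s2      709      5
4    24     s8      550      0
group by sensor, sum of temp:
sensor
s2    38
s8    81
Name: temp, dtype: int64
value at index 's8' → 81

81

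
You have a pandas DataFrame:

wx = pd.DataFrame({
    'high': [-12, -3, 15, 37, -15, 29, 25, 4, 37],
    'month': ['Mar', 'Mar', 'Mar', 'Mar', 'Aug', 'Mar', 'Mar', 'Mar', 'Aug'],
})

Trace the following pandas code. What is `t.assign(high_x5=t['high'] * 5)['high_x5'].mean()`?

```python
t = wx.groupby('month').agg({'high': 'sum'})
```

292.5

group by month, sum of high:
       high
month      
Aug      22
Mar      95
add column high_x5 = t['high'] * 5:
       high  high_x5
month               
Aug      22      110
Mar      95      475
The mean of column 'high_x5' is 292.5.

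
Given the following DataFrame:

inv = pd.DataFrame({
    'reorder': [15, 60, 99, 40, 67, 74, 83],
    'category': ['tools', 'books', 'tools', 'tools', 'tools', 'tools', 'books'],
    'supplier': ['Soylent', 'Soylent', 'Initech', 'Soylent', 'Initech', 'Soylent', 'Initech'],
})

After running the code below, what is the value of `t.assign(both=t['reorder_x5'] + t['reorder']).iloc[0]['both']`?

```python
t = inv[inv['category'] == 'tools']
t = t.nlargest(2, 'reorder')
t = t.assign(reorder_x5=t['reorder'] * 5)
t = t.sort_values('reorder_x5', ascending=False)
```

594

filter rows where category == 'tools':
   reorder category supplier
0       15    tools  Soylent
2       99    tools  Initech
3       40    tools  Soylent
4       67    tools  Initech
5       74    tools  Soylent
take 2 rows with largest reorder:
   reorder category supplier
2       99    tools  Initech
5       74    tools  Soylent
add column reorder_x5 = t['reorder'] * 5:
   reorder category supplier  reorder_x5
2       99    tools  Initech         495
5       74    tools  Soylent         370
sort by reorder_x5 descending:
   reorder category supplier  reorder_x5
2       99    tools  Initech         495
5       74    tools  Soylent         370
add column both = t['reorder_x5'] + t['reorder']:
   reorder category supplier  reorder_x5  both
2       99    tools  Initech         495   594
5       74    tools  Soylent         370   444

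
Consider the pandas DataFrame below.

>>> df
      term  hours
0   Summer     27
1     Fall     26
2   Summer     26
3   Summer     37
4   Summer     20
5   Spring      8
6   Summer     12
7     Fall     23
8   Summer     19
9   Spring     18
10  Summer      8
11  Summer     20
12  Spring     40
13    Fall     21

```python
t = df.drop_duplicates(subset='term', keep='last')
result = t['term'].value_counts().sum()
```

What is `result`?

drop duplicate term (keep=last):
      term  hours
11  Summer     20
12  Spring     40
13    Fall     21
value_counts of term:
term
Summer    1
Spring    1
Fall      1
Name: count, dtype: int64

3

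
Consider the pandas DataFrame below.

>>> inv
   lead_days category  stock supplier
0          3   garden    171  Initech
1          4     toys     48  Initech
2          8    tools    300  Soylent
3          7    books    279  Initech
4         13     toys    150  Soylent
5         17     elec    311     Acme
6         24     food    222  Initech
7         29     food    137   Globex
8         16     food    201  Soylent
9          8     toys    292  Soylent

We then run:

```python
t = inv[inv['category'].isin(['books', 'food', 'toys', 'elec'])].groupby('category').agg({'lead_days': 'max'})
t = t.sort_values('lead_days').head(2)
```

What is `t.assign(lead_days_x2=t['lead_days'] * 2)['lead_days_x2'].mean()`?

20.0

filter rows where category in ['books', 'food', 'toys', 'elec']:
   lead_days category  stock supplier
1          4     toys     48  Initech
3          7    books    279  Initech
4         13     toys    150  Soylent
5         17     elec    311     Acme
6         24     food    222  Initech
7         29     food    137   Globex
8         16     food    201  Soylent
9          8     toys    292  Soylent
group by category, max of lead_days:
          lead_days
category           
books             7
elec             17
food             29
toys             13
sort by lead_days:
          lead_days
category           
books             7
toys             13
elec             17
food             29
take first 2 rows:
          lead_days
category           
books             7
toys             13
add column lead_days_x2 = t['lead_days'] * 2:
          lead_days  lead_days_x2
category                         
books             7            14
toys             13            26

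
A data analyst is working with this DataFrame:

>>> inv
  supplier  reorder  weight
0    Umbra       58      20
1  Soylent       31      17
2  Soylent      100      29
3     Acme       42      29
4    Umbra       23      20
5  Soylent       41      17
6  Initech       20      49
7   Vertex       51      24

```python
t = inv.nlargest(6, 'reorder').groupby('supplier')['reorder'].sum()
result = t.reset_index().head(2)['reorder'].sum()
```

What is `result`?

214

take 6 rows with largest reorder:
  supplier  reorder  weight
2  Soylent      100      29
0    Umbra       58      20
7   Vertex       51      24
3     Acme       42      29
5  Soylent       41      17
1  Soylent       31      17
group by supplier, sum of reorder:
supplier
Acme        42
Soylent    172
Umbra       58
Vertex      51
Name: reorder, dtype: int64
reset_index():
  supplier  reorder
0     Acme       42
1  Soylent      172
2    Umbra       58
3   Vertex       51
take first 2 rows:
  supplier  reorder
0     Acme       42
1  Soylent      172
Reading off the sum of column 'reorder', we get 214.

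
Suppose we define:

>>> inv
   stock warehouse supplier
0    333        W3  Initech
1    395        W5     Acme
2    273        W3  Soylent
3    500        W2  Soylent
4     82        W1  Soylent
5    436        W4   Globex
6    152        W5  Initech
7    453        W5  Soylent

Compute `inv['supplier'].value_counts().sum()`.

8

value_counts of supplier:
supplier
Soylent    4
Initech    2
Acme       1
Globex     1
Name: count, dtype: int64
So sum() = 8.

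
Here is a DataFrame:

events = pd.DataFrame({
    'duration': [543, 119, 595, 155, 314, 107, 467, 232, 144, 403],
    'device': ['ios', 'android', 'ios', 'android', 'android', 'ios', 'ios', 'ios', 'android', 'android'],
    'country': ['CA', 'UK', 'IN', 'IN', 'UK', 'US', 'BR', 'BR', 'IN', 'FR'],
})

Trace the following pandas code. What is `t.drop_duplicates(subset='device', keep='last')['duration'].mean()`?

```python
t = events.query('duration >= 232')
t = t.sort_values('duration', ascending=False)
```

filter rows where duration >= 232:
   duration   device country
0       543      ios      CA
2       595      ios      IN
4       314  android      UK
6       467      ios      BR
7       232      ios      BR
9       403  android      FR
sort by duration descending:
   duration   device country
2       595      ios      IN
0       543      ios      CA
6       467      ios      BR
9       403  android      FR
4       314  android      UK
7       232      ios      BR
drop duplicate device (keep=last):
   duration   device country
4       314  android      UK
7       232      ios      BR
The mean of column 'duration' is 273.0.

273.0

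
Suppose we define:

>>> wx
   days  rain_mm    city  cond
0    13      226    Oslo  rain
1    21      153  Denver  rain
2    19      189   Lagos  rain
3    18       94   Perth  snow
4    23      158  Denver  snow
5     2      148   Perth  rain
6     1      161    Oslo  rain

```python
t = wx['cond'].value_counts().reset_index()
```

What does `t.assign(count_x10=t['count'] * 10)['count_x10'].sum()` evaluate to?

70

value_counts of cond:
cond
rain    5
snow    2
Name: count, dtype: int64
reset_index():
   cond  count
0  rain      5
1  snow      2
add column count_x10 = t['count'] * 10:
   cond  count  count_x10
0  rain      5         50
1  snow      2         20
Reading off the sum of column 'count_x10', we get 70.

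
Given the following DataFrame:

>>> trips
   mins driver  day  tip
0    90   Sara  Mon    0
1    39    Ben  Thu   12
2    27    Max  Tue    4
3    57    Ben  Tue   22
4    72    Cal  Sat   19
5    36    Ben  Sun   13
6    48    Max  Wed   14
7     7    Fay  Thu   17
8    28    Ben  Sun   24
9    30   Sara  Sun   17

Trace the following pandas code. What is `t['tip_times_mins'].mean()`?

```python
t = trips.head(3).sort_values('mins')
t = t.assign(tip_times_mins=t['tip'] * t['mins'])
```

take first 3 rows:
   mins driver  day  tip
0    90   Sara  Mon    0
1    39    Ben  Thu   12
2    27    Max  Tue    4
sort by mins:
   mins driver  day  tip
2    27    Max  Tue    4
1    39    Ben  Thu   12
0    90   Sara  Mon    0
add column tip_times_mins = t['tip'] * t['mins']:
   mins driver  day  tip  tip_times_mins
2    27    Max  Tue    4             108
1    39    Ben  Thu   12             468
0    90   Sara  Mon    0               0
Taking the mean of column 'tip_times_mins' gives 192.0.

192.0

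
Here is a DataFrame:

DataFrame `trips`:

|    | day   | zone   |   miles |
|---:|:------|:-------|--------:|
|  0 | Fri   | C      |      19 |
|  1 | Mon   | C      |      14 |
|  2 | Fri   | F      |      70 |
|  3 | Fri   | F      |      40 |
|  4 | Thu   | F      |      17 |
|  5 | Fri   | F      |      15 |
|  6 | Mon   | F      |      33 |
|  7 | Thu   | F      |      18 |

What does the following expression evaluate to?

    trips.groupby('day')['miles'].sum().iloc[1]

47

group by day, sum of miles:
day
Fri    144
Mon     47
Thu     35
Name: miles, dtype: int64
Finally, value at position 1 = 47.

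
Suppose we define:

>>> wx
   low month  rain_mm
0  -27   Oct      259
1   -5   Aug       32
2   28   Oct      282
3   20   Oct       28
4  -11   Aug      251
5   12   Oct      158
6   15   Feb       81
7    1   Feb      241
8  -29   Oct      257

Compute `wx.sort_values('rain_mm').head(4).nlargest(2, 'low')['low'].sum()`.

35

sort by rain_mm:
   low month  rain_mm
3   20   Oct       28
1   -5   Aug       32
6   15   Feb       81
5   12   Oct      158
7    1   Feb      241
4  -11   Aug      251
8  -29   Oct      257
0  -27   Oct      259
2   28   Oct      282
take first 4 rows:
   low month  rain_mm
3   20   Oct       28
1   -5   Aug       32
6   15   Feb       81
5   12   Oct      158
take 2 rows with largest low:
   low month  rain_mm
3   20   Oct       28
6   15   Feb       81
sum of column 'low' → 35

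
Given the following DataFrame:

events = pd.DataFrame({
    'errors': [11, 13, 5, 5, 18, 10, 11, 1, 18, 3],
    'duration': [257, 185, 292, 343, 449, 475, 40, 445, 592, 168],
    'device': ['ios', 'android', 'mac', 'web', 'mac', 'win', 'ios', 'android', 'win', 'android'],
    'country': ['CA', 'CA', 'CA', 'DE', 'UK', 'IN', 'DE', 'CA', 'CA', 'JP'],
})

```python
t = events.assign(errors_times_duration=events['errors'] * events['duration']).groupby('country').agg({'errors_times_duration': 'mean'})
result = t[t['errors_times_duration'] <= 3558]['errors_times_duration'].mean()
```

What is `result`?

add column errors_times_duration = events['errors'] * events['duration']:
   errors  duration   device country  errors_times_duration
0      11       257      ios      CA                   2827
1      13       185  android      CA                   2405
2       5       292      mac      CA                   1460
3       5       343      web      DE                   1715
4      18       449      mac      UK                   8082
5      10       475      win      IN                   4750
6      11        40      ios      DE                    440
7       1       445  android      CA                    445
8      18       592      win      CA                  10656
9       3       168  android      JP                    504
group by country, mean of errors_times_duration:
         errors_times_duration
country                       
CA                      3558.6
DE                      1077.5
IN                      4750.0
JP                       504.0
UK                      8082.0
filter rows where errors_times_duration <= 3558:
         errors_times_duration
country                       
DE                      1077.5
JP                       504.0
mean of column 'errors_times_duration' → 790.75

790.75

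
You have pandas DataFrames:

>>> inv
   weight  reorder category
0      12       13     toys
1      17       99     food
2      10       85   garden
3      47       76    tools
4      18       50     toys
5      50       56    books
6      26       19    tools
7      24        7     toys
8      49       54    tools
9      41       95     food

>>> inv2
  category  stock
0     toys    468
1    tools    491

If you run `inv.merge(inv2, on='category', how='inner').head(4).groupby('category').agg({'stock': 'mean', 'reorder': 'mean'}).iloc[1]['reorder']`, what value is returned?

31.5

merge on 'category' (how='inner') → 6 rows:
   weight  reorder category  stock
0      12       13     toys    468
1      47       76    tools    491
2      18       50     toys    468
3      26       19    tools    491
4      24        7     toys    468
5      49       54    tools    491
take first 4 rows:
   weight  reorder category  stock
0      12       13     toys    468
1      47       76    tools    491
2      18       50     toys    468
3      26       19    tools    491
group by category: mean(stock), mean(reorder):
          stock  reorder
category                
tools     491.0     47.5
toys      468.0     31.5
value at position 1, column 'reorder' → 31.5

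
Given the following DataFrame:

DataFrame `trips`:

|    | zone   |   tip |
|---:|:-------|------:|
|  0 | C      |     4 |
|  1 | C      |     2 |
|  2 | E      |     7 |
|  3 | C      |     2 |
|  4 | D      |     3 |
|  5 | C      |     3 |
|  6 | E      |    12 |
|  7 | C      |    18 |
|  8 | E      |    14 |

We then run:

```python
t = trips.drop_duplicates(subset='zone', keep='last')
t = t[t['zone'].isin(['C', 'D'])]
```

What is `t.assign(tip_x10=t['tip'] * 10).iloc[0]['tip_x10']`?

drop duplicate zone (keep=last):
  zone  tip
4    D    3
7    C   18
8    E   14
filter rows where zone in ['C', 'D']:
  zone  tip
4    D    3
7    C   18
add column tip_x10 = t['tip'] * 10:
  zone  tip  tip_x10
4    D    3       30
7    C   18      180
Finally, value at position 0, column 'tip_x10' = 30.

30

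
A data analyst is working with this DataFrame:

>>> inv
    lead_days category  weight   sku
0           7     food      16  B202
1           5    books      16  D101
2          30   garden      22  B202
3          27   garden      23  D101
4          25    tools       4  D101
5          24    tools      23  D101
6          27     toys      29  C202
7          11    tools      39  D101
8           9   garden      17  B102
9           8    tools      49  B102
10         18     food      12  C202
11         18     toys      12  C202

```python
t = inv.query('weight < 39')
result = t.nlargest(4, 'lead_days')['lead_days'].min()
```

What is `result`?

25

filter rows where weight < 39:
    lead_days category  weight   sku
0           7     food      16  B202
1           5    books      16  D101
2          30   garden      22  B202
3          27   garden      23  D101
4          25    tools       4  D101
5          24    tools      23  D101
6          27     toys      29  C202
8           9   garden      17  B102
10         18     food      12  C202
11         18     toys      12  C202
take 4 rows with largest lead_days:
   lead_days category  weight   sku
2         30   garden      22  B202
3         27   garden      23  D101
6         27     toys      29  C202
4         25    tools       4  D101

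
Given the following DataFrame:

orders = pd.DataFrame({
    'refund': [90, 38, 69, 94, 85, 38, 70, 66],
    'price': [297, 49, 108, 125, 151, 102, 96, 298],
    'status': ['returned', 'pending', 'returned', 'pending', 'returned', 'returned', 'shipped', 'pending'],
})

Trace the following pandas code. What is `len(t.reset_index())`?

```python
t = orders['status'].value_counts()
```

3

value_counts of status:
status
returned    4
pending     3
shipped     1
Name: count, dtype: int64
reset_index():
     status  count
0  returned      4
1   pending      3
2   shipped      1
Taking the number of rows gives 3.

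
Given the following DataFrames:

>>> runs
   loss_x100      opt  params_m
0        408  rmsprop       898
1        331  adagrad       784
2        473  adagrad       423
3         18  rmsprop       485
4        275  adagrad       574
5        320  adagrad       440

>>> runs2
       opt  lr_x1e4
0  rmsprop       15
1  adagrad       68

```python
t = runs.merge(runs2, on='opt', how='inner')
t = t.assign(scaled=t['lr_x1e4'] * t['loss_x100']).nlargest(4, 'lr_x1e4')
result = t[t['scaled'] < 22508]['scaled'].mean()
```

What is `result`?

20230.0

merge on 'opt' (how='inner') → 6 rows:
   loss_x100      opt  params_m  lr_x1e4
0        408  rmsprop       898       15
1        331  adagrad       784       68
2        473  adagrad       423       68
3         18  rmsprop       485       15
4        275  adagrad       574       68
5        320  adagrad       440       68
add column scaled = t['lr_x1e4'] * t['loss_x100']:
   loss_x100      opt  params_m  lr_x1e4  scaled
0        408  rmsprop       898       15    6120
1        331  adagrad       784       68   22508
2        473  adagrad       423       68   32164
3         18  rmsprop       485       15     270
4        275  adagrad       574       68   18700
5        320  adagrad       440       68   21760
take 4 rows with largest lr_x1e4:
   loss_x100      opt  params_m  lr_x1e4  scaled
1        331  adagrad       784       68   22508
2        473  adagrad       423       68   32164
4        275  adagrad       574       68   18700
5        320  adagrad       440       68   21760
filter rows where scaled < 22508:
   loss_x100      opt  params_m  lr_x1e4  scaled
4        275  adagrad       574       68   18700
5        320  adagrad       440       68   21760
Taking the mean of column 'scaled' gives 20230.0.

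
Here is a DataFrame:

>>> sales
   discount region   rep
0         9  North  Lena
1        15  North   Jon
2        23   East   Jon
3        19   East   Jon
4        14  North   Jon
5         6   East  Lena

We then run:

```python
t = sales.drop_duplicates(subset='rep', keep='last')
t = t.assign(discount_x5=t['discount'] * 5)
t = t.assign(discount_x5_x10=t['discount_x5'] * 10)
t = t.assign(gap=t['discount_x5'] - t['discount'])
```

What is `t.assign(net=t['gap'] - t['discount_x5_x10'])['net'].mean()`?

drop duplicate rep (keep=last):
   discount region   rep
4        14  North   Jon
5         6   East  Lena
add column discount_x5 = t['discount'] * 5:
   discount region   rep  discount_x5
4        14  North   Jon           70
5         6   East  Lena           30
add column discount_x5_x10 = t['discount_x5'] * 10:
   discount region   rep  discount_x5  discount_x5_x10
4        14  North   Jon           70              700
5         6   East  Lena           30              300
add column gap = t['discount_x5'] - t['discount']:
   discount region   rep  discount_x5  discount_x5_x10  gap
4        14  North   Jon           70              700   56
5         6   East  Lena           30              300   24
add column net = t['gap'] - t['discount_x5_x10']:
   discount region   rep  discount_x5  discount_x5_x10  gap  net
4        14  North   Jon           70              700   56 -644
5         6   East  Lena           30              300   24 -276
Then the mean of column 'net': -460.0

-460.0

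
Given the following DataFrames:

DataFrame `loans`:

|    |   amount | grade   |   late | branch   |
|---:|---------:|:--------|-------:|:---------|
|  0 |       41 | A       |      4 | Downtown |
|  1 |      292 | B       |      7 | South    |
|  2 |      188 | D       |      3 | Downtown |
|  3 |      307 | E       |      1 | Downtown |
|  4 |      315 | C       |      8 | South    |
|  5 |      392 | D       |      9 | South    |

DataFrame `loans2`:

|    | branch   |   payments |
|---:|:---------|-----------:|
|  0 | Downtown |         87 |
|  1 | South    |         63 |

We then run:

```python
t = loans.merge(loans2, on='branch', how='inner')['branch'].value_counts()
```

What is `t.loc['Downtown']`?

merge on 'branch' (how='inner') → 6 rows:
   amount grade  late    branch  payments
0      41     A     4  Downtown        87
1     292     B     7     South        63
2     188     D     3  Downtown        87
3     307     E     1  Downtown        87
4     315     C     8     South        63
5     392     D     9     South        63
value_counts of branch:
branch
Downtown    3
South       3
Name: count, dtype: int64
Hence 3.

3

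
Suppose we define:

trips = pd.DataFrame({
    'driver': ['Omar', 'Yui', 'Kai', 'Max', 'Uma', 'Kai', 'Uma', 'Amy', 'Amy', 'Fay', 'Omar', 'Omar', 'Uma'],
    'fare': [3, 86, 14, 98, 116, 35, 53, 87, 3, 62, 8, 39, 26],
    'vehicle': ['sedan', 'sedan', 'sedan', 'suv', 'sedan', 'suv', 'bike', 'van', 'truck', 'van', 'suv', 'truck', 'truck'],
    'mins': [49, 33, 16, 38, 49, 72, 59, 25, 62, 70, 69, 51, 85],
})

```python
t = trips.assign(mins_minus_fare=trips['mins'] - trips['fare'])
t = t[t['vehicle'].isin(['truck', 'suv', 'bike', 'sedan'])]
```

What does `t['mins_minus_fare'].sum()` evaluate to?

102

add column mins_minus_fare = trips['mins'] - trips['fare']:
   driver  fare vehicle  mins  mins_minus_fare
0    Omar     3   sedan    49               46
1     Yui    86   sedan    33              -53
2     Kai    14   sedan    16                2
3     Max    98     suv    38              -60
4     Uma   116   sedan    49              -67
5     Kai    35     suv    72               37
6     Uma    53    bike    59                6
7     Amy    87     van    25              -62
8     Amy     3   truck    62               59
9     Fay    62     van    70                8
10   Omar     8     suv    69               61
11   Omar    39   truck    51               12
12    Uma    26   truck    85               59
filter rows where vehicle in ['truck', 'suv', 'bike', 'sedan']:
   driver  fare vehicle  mins  mins_minus_fare
0    Omar     3   sedan    49               46
1     Yui    86   sedan    33              -53
2     Kai    14   sedan    16                2
3     Max    98     suv    38              -60
4     Uma   116   sedan    49              -67
5     Kai    35     suv    72               37
6     Uma    53    bike    59                6
8     Amy     3   truck    62               59
10   Omar     8     suv    69               61
11   Omar    39   truck    51               12
12    Uma    26   truck    85               59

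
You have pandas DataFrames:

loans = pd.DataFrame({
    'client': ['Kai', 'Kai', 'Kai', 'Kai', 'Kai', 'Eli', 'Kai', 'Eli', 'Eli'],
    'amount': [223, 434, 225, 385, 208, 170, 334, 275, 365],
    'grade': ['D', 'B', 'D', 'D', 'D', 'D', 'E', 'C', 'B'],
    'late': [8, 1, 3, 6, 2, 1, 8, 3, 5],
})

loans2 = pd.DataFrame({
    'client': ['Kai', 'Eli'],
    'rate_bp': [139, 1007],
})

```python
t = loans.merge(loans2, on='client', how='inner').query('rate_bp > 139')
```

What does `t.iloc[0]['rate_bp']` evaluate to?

1007

merge on 'client' (how='inner') → 9 rows:
  client  amount grade  late  rate_bp
0    Kai     223     D     8      139
1    Kai     434     B     1      139
2    Kai     225     D     3      139
3    Kai     385     D     6      139
4    Kai     208     D     2      139
5    Eli     170     D     1     1007
6    Kai     334     E     8      139
7    Eli     275     C     3     1007
8    Eli     365     B     5     1007
filter rows where rate_bp > 139:
  client  amount grade  late  rate_bp
5    Eli     170     D     1     1007
7    Eli     275     C     3     1007
8    Eli     365     B     5     1007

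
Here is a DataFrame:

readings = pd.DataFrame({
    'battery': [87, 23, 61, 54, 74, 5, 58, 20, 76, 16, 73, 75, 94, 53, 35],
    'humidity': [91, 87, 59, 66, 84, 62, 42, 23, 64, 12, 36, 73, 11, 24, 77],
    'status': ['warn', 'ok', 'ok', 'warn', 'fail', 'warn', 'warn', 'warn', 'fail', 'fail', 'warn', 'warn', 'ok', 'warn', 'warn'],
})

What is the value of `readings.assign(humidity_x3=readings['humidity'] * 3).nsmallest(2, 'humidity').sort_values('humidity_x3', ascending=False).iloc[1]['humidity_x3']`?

33

add column humidity_x3 = readings['humidity'] * 3:
    battery  humidity status  humidity_x3
0        87        91   warn          273
1        23        87     ok          261
2        61        59     ok          177
3        54        66   warn          198
4        74        84   fail          252
5         5        62   warn          186
6        58        42   warn          126
7        20        23   warn           69
8        76        64   fail          192
9        16        12   fail           36
10       73        36   warn          108
11       75        73   warn          219
12       94        11     ok           33
13       53        24   warn           72
14       35        77   warn          231
take 2 rows with smallest humidity:
    battery  humidity status  humidity_x3
12       94        11     ok           33
9        16        12   fail           36
sort by humidity_x3 descending:
    battery  humidity status  humidity_x3
9        16        12   fail           36
12       94        11     ok           33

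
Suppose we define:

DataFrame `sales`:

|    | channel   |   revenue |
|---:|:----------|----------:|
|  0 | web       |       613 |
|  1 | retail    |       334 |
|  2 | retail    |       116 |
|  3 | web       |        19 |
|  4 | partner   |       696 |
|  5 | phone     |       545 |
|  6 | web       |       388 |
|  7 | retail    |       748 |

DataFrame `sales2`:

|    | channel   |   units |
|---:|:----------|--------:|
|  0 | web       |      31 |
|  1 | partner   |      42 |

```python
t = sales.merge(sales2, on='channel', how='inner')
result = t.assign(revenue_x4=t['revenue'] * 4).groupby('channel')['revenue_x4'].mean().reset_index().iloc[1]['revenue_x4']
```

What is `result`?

1360.0

merge on 'channel' (how='inner') → 4 rows:
   channel  revenue  units
0      web      613     31
1      web       19     31
2  partner      696     42
3      web      388     31
add column revenue_x4 = t['revenue'] * 4:
   channel  revenue  units  revenue_x4
0      web      613     31        2452
1      web       19     31          76
2  partner      696     42        2784
3      web      388     31        1552
group by channel, mean of revenue_x4:
channel
partner    2784.0
web        1360.0
Name: revenue_x4, dtype: float64
reset_index():
   channel  revenue_x4
0  partner      2784.0
1      web      1360.0
Finally, value at position 1, column 'revenue_x4' = 1360.0.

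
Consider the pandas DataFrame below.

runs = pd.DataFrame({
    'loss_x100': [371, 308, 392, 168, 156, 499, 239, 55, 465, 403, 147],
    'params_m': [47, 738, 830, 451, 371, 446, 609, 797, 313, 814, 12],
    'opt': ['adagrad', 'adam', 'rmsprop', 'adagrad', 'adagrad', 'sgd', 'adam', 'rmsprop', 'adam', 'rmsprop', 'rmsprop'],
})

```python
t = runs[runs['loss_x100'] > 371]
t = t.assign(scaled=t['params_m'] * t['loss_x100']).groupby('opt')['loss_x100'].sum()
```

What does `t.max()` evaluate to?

filter rows where loss_x100 > 371:
   loss_x100  params_m      opt
2        392       830  rmsprop
5        499       446      sgd
8        465       313     adam
9        403       814  rmsprop
add column scaled = t['params_m'] * t['loss_x100']:
   loss_x100  params_m      opt  scaled
2        392       830  rmsprop  325360
5        499       446      sgd  222554
8        465       313     adam  145545
9        403       814  rmsprop  328042
group by opt, sum of loss_x100:
opt
adam       465
rmsprop    795
sgd        499
Name: loss_x100, dtype: int64
The max of the resulting series is 795.

795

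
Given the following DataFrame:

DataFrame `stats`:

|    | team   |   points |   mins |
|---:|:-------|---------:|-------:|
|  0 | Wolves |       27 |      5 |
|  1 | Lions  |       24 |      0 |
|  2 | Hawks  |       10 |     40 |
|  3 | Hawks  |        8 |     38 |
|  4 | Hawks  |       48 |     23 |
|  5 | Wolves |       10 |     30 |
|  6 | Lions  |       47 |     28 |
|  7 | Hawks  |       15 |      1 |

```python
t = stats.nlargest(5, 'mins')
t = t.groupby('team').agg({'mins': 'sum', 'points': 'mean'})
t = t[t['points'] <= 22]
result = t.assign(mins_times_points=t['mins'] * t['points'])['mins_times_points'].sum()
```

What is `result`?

take 5 rows with largest mins:
     team  points  mins
2   Hawks      10    40
3   Hawks       8    38
5  Wolves      10    30
6   Lions      47    28
4   Hawks      48    23
group by team: sum(mins), mean(points):
        mins  points
team                
Hawks    101    22.0
Lions     28    47.0
Wolves    30    10.0
filter rows where points <= 22:
        mins  points
team                
Hawks    101    22.0
Wolves    30    10.0
add column mins_times_points = t['mins'] * t['points']:
        mins  points  mins_times_points
team                                   
Hawks    101    22.0             2222.0
Wolves    30    10.0              300.0
Hence 2522.0.

2522.0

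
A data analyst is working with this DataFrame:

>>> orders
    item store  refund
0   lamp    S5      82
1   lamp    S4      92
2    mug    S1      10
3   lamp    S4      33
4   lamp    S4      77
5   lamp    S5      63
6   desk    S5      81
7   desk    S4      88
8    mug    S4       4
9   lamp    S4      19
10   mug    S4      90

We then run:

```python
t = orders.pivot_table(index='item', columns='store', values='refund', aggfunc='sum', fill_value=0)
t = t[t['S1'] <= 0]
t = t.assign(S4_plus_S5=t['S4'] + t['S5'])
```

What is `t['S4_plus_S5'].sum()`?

535

pivot: rows=item, cols=store, sum(refund):
store  S1   S4   S5
item               
desk    0   88   81
lamp    0  221  145
mug    10   94    0
filter rows where S1 <= 0:
store  S1   S4   S5
item               
desk    0   88   81
lamp    0  221  145
add column S4_plus_S5 = t['S4'] + t['S5']:
store  S1   S4   S5  S4_plus_S5
item                           
desk    0   88   81         169
lamp    0  221  145         366
Finally, sum of column 'S4_plus_S5' = 535.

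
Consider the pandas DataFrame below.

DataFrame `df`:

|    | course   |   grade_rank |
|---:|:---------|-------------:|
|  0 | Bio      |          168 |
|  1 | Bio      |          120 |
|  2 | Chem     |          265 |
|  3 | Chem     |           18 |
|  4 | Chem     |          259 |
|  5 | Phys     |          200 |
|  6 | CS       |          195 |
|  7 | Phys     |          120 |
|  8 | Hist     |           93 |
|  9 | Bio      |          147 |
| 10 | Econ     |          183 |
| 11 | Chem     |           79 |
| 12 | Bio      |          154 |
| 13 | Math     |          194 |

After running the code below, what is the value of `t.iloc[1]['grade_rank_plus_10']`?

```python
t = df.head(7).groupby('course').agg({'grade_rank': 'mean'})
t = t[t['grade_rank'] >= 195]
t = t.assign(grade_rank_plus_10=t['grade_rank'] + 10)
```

take first 7 rows:
  course  grade_rank
0    Bio         168
1    Bio         120
2   Chem         265
3   Chem          18
4   Chem         259
5   Phys         200
6     CS         195
group by course, mean of grade_rank:
        grade_rank
course            
Bio     144.000000
CS      195.000000
Chem    180.666667
Phys    200.000000
filter rows where grade_rank >= 195:
        grade_rank
course            
CS           195.0
Phys         200.0
add column grade_rank_plus_10 = t['grade_rank'] + 10:
        grade_rank  grade_rank_plus_10
course                                
CS           195.0               205.0
Phys         200.0               210.0
The value at position 1, column 'grade_rank_plus_10' is 210.0.

210.0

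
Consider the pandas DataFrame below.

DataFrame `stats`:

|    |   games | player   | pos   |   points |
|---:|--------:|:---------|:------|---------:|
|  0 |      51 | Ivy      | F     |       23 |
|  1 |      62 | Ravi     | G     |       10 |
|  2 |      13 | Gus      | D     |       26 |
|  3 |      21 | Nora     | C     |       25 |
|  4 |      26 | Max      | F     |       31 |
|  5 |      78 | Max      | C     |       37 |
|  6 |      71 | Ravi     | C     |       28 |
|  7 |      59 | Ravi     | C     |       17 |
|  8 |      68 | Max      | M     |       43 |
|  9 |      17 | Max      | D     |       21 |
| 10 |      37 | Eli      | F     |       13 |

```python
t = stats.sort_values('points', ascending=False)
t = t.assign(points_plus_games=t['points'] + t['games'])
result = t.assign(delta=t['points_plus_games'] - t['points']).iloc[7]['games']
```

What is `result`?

sort by points descending:
    games player pos  points
8      68    Max   M      43
5      78    Max   C      37
4      26    Max   F      31
6      71   Ravi   C      28
2      13    Gus   D      26
3      21   Nora   C      25
0      51    Ivy   F      23
9      17    Max   D      21
7      59   Ravi   C      17
10     37    Eli   F      13
1      62   Ravi   G      10
add column points_plus_games = t['points'] + t['games']:
    games player pos  points  points_plus_games
8      68    Max   M      43                111
5      78    Max   C      37                115
4      26    Max   F      31                 57
6      71   Ravi   C      28                 99
2      13    Gus   D      26                 39
3      21   Nora   C      25                 46
0      51    Ivy   F      23                 74
9      17    Max   D      21                 38
7      59   Ravi   C      17                 76
10     37    Eli   F      13                 50
1      62   Ravi   G      10                 72
add column delta = t['points_plus_games'] - t['points']:
    games player pos  points  points_plus_games  delta
8      68    Max   M      43                111     68
5      78    Max   C      37                115     78
4      26    Max   F      31                 57     26
6      71   Ravi   C      28                 99     71
2      13    Gus   D      26                 39     13
3      21   Nora   C      25                 46     21
0      51    Ivy   F      23                 74     51
9      17    Max   D      21                 38     17
7      59   Ravi   C      17                 76     59
10     37    Eli   F      13                 50     37
1      62   Ravi   G      10                 72     62

17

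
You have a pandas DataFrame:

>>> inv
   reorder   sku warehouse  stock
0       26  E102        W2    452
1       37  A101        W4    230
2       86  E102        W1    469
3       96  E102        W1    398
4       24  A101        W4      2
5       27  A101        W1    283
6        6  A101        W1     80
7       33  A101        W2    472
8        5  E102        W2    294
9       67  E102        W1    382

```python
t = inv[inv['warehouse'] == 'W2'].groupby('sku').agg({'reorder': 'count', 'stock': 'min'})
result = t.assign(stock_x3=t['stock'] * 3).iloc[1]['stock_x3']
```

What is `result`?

filter rows where warehouse == 'W2':
   reorder   sku warehouse  stock
0       26  E102        W2    452
7       33  A101        W2    472
8        5  E102        W2    294
group by sku: count(reorder), min(stock):
      reorder  stock
sku                 
A101        1    472
E102        2    294
add column stock_x3 = t['stock'] * 3:
      reorder  stock  stock_x3
sku                           
A101        1    472      1416
E102        2    294       882
Hence 882.

882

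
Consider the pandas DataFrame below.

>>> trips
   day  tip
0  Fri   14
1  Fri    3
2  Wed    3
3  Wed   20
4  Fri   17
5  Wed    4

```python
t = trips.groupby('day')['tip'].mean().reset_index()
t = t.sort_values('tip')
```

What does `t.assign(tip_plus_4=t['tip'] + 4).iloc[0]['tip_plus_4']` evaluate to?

13.0

group by day, mean of tip:
day
Fri    11.333333
Wed     9.000000
Name: tip, dtype: float64
reset_index():
   day        tip
0  Fri  11.333333
1  Wed   9.000000
sort by tip:
   day        tip
1  Wed   9.000000
0  Fri  11.333333
add column tip_plus_4 = t['tip'] + 4:
   day        tip  tip_plus_4
1  Wed   9.000000   13.000000
0  Fri  11.333333   15.333333
The value at position 0, column 'tip_plus_4' is 13.0.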